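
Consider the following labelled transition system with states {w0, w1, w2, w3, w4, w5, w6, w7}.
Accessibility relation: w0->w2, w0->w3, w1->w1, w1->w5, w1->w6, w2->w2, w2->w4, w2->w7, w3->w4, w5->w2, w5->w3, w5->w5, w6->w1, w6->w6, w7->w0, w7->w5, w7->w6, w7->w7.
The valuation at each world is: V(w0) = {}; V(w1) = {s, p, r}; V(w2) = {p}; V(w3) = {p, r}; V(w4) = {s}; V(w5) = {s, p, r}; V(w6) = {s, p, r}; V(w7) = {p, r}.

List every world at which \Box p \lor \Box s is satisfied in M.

Recall that \Box ψ holds at a world iff ψ holds at every accessible world, and \Diamond ψ holds iff ψ holds at some accessible world.
Let φ = \Box p \lor \Box s. Evaluate φ at each world:
  w0 (successors {w2, w3}): φ is true.
  w1 (successors {w1, w5, w6}): φ is true.
  w2 (successors {w2, w4, w7}): φ is false.
  w3 (successors {w4}): φ is true.
  w4 (successors ∅): φ is true.
  w5 (successors {w2, w3, w5}): φ is true.
  w6 (successors {w1, w6}): φ is true.
  w7 (successors {w0, w5, w6, w7}): φ is false.
For instance, at w3:
  At w3: \Box p is false, \Box s is true, so \Box p \lor \Box s is true.
    At w3: \Box p requires p at every successor {w4}.
      p fails at w4, so \Box p is false at w3.
    At w3: \Box s requires s at every successor {w4}.
      At w4: s is true.
    So \Box s is true at w3.
Satisfying worlds: {w0, w1, w3, w4, w5, w6}

w0, w1, w3, w4, w5, w6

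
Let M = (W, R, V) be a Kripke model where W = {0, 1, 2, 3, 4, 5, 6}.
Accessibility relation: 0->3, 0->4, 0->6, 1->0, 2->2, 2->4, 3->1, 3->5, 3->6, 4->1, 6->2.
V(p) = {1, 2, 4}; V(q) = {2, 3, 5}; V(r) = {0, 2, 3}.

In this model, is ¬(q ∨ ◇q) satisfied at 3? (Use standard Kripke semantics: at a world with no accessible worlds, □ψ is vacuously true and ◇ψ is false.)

Recall that ◇ψ holds at a world iff ψ holds at some accessible world.
At 3: q ∨ ◇q is true, so ¬(q ∨ ◇q) is false.
  At 3: q is true, ◇q is true, so q ∨ ◇q is true.
    At 3: ◇q requires q at some successor in {1, 5, 6}.
      q holds at 5, so ◇q is true at 3.

No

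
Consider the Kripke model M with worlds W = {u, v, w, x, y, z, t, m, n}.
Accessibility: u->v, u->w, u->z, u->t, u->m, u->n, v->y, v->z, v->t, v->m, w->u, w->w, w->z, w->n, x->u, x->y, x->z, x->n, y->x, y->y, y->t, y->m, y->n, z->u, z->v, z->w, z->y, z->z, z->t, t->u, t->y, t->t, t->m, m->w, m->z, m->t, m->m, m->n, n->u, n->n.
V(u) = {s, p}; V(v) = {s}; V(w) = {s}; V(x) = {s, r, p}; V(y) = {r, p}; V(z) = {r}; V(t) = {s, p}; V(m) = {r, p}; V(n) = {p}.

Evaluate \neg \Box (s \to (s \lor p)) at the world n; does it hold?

No

Recall that \Box ψ holds at a world iff ψ holds at every accessible world, and \Diamond ψ holds iff ψ holds at some accessible world.
At n: \Box (s \to (s \lor p)) is true, so \neg \Box (s \to (s \lor p)) is false.
  At n: \Box (s \to (s \lor p)) requires s \to (s \lor p) at every successor {u, n}.
    At u: s \to (s \lor p) is true.
    At n: s \to (s \lor p) is true.
  So \Box (s \to (s \lor p)) is true at n.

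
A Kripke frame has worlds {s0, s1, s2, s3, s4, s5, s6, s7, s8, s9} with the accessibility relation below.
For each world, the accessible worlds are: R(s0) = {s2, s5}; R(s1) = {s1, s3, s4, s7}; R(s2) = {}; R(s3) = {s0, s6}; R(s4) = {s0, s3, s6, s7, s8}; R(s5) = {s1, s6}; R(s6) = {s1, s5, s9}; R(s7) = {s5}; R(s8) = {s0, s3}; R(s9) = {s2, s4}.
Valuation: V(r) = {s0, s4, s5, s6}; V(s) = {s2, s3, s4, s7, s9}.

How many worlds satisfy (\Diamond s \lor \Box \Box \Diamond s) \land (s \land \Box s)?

2

Recall that \Box ψ holds at a world iff ψ holds at every accessible world, and \Diamond ψ holds iff ψ holds at some accessible world.
Let φ = (\Diamond s \lor \Box \Box \Diamond s) \land (s \land \Box s). Evaluate φ at each world:
  s0 (successors {s2, s5}): φ is false.
  s1 (successors {s1, s3, s4, s7}): φ is false.
  s2 (successors ∅): φ is true.
  s3 (successors {s0, s6}): φ is false.
  s4 (successors {s0, s3, s6, s7, s8}): φ is false.
  s5 (successors {s1, s6}): φ is false.
  s6 (successors {s1, s5, s9}): φ is false.
  s7 (successors {s5}): φ is false.
  s8 (successors {s0, s3}): φ is false.
  s9 (successors {s2, s4}): φ is true.
For instance, at s1:
  At s1: \Diamond s \lor \Box \Box \Diamond s is true, s \land \Box s is false, so (\Diamond s \lor \Box \Box \Diamond s) \land (s \land \Box s) is false.
    At s1: \Diamond s is true, \Box \Box \Diamond s is false, so \Diamond s \lor \Box \Box \Diamond s is true.
      At s1: \Diamond s requires s at some successor in {s1, s3, s4, s7}.
        s holds at s3, so \Diamond s is true at s1.
      At s1: \Box \Box \Diamond s requires \Box \Diamond s at every successor {s1, s3, s4, s7}.
        \Box \Diamond s fails at s1, so \Box \Box \Diamond s is false at s1.
    At s1: s is false, \Box s is false, so s \land \Box s is false.
      At s1: \Box s requires s at every successor {s1, s3, s4, s7}.
        s fails at s1, so \Box s is false at s1.
Satisfying worlds: {s2, s9}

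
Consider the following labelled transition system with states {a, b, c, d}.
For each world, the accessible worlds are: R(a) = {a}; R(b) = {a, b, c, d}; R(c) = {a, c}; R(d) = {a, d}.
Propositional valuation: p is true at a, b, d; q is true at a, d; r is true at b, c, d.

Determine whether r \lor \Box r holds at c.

Yes

At c: r is true, \Box r is false, so r \lor \Box r is true.
  At c: \Box r requires r at every successor {a, c}.
    r fails at a, so \Box r is false at c.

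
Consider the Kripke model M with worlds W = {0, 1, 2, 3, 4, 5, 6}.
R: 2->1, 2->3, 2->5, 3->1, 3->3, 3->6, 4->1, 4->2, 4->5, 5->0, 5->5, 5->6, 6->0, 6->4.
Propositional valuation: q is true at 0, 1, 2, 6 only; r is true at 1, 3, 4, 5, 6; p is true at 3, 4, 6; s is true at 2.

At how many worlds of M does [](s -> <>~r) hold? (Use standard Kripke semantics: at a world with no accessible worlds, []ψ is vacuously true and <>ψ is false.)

Recall that []ψ holds at a world iff ψ holds at every accessible world, and <>ψ holds iff ψ holds at some accessible world.
Let φ = [](s -> <>~r). Evaluate φ at each world:
  0 (successors ∅): φ is true.
  1 (successors ∅): φ is true.
  2 (successors {1, 3, 5}): φ is true.
  3 (successors {1, 3, 6}): φ is true.
  4 (successors {1, 2, 5}): φ is false.
  5 (successors {0, 5, 6}): φ is true.
  6 (successors {0, 4}): φ is true.
For instance, at 2:
  At 2: [](s -> <>~r) requires s -> <>~r at every successor {1, 3, 5}.
      At 1: s is false, <>~r is false, so s -> <>~r is true.
      At 3: s is false, <>~r is false, so s -> <>~r is true.
      At 5: s is false, <>~r is true, so s -> <>~r is true.
  So [](s -> <>~r) is true at 2.
Satisfying worlds: {0, 1, 2, 3, 5, 6}

6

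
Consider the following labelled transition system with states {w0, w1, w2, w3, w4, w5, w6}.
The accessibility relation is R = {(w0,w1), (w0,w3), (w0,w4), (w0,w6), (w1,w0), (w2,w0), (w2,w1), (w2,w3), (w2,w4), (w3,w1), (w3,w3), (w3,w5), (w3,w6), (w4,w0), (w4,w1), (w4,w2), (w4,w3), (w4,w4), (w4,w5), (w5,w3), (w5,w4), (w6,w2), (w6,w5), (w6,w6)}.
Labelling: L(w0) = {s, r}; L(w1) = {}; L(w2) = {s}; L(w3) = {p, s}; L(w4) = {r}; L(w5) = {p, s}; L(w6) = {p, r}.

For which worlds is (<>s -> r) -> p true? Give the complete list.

Recall that <>ψ holds at a world iff ψ holds at some accessible world.
Let φ = (<>s -> r) -> p. Evaluate φ at each world:
  w0 (successors {w1, w3, w4, w6}): φ is false.
  w1 (successors {w0}): φ is true.
  w2 (successors {w0, w1, w3, w4}): φ is true.
  w3 (successors {w1, w3, w5, w6}): φ is true.
  w4 (successors {w0, w1, w2, w3, w4, w5}): φ is false.
  w5 (successors {w3, w4}): φ is true.
  w6 (successors {w2, w5, w6}): φ is true.
For instance, at w3:
  At w3: <>s -> r is false, p is true, so (<>s -> r) -> p is true.
    At w3: <>s is true, r is false, so <>s -> r is false.
      At w3: <>s requires s at some successor in {w1, w3, w5, w6}.
        s holds at w3, so <>s is true at w3.
Satisfying worlds: {w1, w2, w3, w5, w6}

w1, w2, w3, w5, w6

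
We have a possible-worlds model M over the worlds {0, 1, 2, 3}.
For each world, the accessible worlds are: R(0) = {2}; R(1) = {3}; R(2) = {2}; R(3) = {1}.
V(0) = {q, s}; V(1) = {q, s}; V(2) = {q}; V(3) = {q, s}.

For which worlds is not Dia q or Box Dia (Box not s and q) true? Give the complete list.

0, 2

Recall that Box ψ holds at a world iff ψ holds at every accessible world, and Dia ψ holds iff ψ holds at some accessible world.
Let φ = not Dia q or Box Dia (Box not s and q). Evaluate φ at each world:
  0 (successors {2}): φ is true.
  1 (successors {3}): φ is false.
  2 (successors {2}): φ is true.
  3 (successors {1}): φ is false.
For instance, at 0:
  At 0: not Dia q is false, Box Dia (Box not s and q) is true, so not Dia q or Box Dia (Box not s and q) is true.
    At 0: Dia q is true, so not Dia q is false.
      At 0: Dia q requires q at some successor in {2}.
        q holds at 2, so Dia q is true at 0.
    At 0: Box Dia (Box not s and q) requires Dia (Box not s and q) at every successor {2}.
      At 2: Dia (Box not s and q) is true.
    So Box Dia (Box not s and q) is true at 0.
Satisfying worlds: {0, 2}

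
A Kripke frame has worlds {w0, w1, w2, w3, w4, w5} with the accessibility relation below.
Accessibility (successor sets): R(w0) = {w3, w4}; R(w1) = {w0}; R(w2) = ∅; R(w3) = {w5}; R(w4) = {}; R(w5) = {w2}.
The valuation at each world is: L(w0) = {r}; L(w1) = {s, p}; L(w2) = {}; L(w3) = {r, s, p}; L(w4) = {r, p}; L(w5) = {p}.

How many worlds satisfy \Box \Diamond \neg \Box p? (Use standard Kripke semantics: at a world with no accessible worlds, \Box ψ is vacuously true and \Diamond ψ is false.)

Let φ = \Box \Diamond \neg \Box p. Evaluate φ at each world:
  w0 (successors {w3, w4}): φ is false.
  w1 (successors {w0}): φ is false.
  w2 (successors ∅): φ is true.
  w3 (successors {w5}): φ is false.
  w4 (successors ∅): φ is true.
  w5 (successors {w2}): φ is false.
For instance, at w0:
  At w0: \Box \Diamond \neg \Box p requires \Diamond \neg \Box p at every successor {w3, w4}.
    \Diamond \neg \Box p fails at w4, so \Box \Diamond \neg \Box p is false at w0.
      At w4: no accessible worlds, so \Diamond \neg \Box p is false.
Satisfying worlds: {w2, w4}

2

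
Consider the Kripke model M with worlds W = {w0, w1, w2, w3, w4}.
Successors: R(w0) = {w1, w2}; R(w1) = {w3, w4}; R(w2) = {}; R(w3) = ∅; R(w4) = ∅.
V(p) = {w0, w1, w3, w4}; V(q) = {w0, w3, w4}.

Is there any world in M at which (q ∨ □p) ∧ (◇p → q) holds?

Yes

Recall that □ψ holds at a world iff ψ holds at every accessible world, and ◇ψ holds iff ψ holds at some accessible world.
Let φ = (q ∨ □p) ∧ (◇p → q). Evaluate φ at each world:
  w0 (successors {w1, w2}): φ is true.
  w1 (successors {w3, w4}): φ is false.
  w2 (successors ∅): φ is true.
  w3 (successors ∅): φ is true.
  w4 (successors ∅): φ is true.
Detail at w0 (witness):
  At w0: q ∨ □p is true, ◇p → q is true, so (q ∨ □p) ∧ (◇p → q) is true.
    At w0: q is true, □p is false, so q ∨ □p is true.
      At w0: □p requires p at every successor {w1, w2}.
        p fails at w2, so □p is false at w0.
    At w0: ◇p is true, q is true, so ◇p → q is true.
      At w0: ◇p requires p at some successor in {w1, w2}.
        p holds at w1, so ◇p is true at w0.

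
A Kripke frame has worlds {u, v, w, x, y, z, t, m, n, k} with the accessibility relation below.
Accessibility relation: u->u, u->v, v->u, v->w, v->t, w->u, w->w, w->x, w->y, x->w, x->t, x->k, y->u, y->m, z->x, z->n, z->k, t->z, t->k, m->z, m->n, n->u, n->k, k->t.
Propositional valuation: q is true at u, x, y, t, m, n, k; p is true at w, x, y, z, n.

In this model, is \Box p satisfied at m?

Yes

At m: \Box p requires p at every successor {z, n}.
  At z: p is true.
  At n: p is true.
So \Box p is true at m.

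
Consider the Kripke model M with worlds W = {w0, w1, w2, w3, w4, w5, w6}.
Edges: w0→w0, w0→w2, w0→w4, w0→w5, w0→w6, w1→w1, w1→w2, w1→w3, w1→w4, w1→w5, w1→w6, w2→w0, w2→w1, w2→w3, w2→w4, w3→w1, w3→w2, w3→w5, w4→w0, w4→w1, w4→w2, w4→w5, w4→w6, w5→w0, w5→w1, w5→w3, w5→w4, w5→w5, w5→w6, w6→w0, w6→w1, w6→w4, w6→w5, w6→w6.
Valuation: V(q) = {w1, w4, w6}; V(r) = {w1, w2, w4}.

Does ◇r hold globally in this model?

Let φ = ◇r. Evaluate φ at each world:
  w0 (successors {w0, w2, w4, w5, w6}): φ is true.
  w1 (successors {w1, w2, w3, w4, w5, w6}): φ is true.
  w2 (successors {w0, w1, w3, w4}): φ is true.
  w3 (successors {w1, w2, w5}): φ is true.
  w4 (successors {w0, w1, w2, w5, w6}): φ is true.
  w5 (successors {w0, w1, w3, w4, w5, w6}): φ is true.
  w6 (successors {w0, w1, w4, w5, w6}): φ is true.
For instance, at w1:
  At w1: ◇r requires r at some successor in {w1, w2, w3, w4, w5, w6}.
    r holds at w1, so ◇r is true at w1.

Yes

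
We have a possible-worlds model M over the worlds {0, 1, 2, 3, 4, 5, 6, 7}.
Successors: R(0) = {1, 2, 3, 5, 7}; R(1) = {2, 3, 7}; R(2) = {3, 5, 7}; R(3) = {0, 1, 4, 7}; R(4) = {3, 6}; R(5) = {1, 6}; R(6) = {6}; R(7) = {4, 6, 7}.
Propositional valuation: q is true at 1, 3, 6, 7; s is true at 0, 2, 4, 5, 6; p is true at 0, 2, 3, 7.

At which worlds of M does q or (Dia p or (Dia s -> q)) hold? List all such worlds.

Let φ = q or (Dia p or (Dia s -> q)). Evaluate φ at each world:
  0 (successors {1, 2, 3, 5, 7}): φ is true.
  1 (successors {2, 3, 7}): φ is true.
  2 (successors {3, 5, 7}): φ is true.
  3 (successors {0, 1, 4, 7}): φ is true.
  4 (successors {3, 6}): φ is true.
  5 (successors {1, 6}): φ is false.
  6 (successors {6}): φ is true.
  7 (successors {4, 6, 7}): φ is true.
For instance, at 0:
  At 0: q is false, Dia p or (Dia s -> q) is true, so q or (Dia p or (Dia s -> q)) is true.
    At 0: Dia p is true, Dia s -> q is false, so Dia p or (Dia s -> q) is true.
      At 0: Dia p requires p at some successor in {1, 2, 3, 5, 7}.
        p holds at 2, so Dia p is true at 0.
      At 0: Dia s is true, q is false, so Dia s -> q is false.
Satisfying worlds: {0, 1, 2, 3, 4, 6, 7}

0, 1, 2, 3, 4, 6, 7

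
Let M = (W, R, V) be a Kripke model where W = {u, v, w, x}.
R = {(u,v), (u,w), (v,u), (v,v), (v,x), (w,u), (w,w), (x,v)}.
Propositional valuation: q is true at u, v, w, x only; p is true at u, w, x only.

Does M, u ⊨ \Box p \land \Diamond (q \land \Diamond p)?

At u: \Box p is false, \Diamond (q \land \Diamond p) is true, so \Box p \land \Diamond (q \land \Diamond p) is false.
  At u: \Box p requires p at every successor {v, w}.
    p fails at v, so \Box p is false at u.
  At u: \Diamond (q \land \Diamond p) requires q \land \Diamond p at some successor in {v, w}.
    q \land \Diamond p holds at v, so \Diamond (q \land \Diamond p) is true at u.
      At v: q is true, \Diamond p is true, so q \land \Diamond p is true.

No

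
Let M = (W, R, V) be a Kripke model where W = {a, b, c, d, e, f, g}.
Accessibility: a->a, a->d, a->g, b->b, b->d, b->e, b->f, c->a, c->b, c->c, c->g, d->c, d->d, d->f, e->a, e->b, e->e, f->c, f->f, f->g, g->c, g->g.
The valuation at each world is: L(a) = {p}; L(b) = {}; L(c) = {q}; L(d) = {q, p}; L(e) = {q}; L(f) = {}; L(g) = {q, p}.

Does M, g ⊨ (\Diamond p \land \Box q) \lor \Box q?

Yes

At g: \Diamond p \land \Box q is true, \Box q is true, so (\Diamond p \land \Box q) \lor \Box q is true.
  At g: \Diamond p is true, \Box q is true, so \Diamond p \land \Box q is true.
    At g: \Diamond p requires p at some successor in {c, g}.
      p holds at g, so \Diamond p is true at g.
    At g: \Box q requires q at every successor {c, g}.
      At c: q is true.
      At g: q is true.
    So \Box q is true at g.
  At g: \Box q requires q at every successor {c, g}.
    At c: q is true.
    At g: q is true.
  So \Box q is true at g.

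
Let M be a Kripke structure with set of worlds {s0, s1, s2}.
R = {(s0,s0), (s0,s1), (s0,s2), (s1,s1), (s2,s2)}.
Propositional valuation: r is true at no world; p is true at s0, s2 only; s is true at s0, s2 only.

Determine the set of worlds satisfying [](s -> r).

s1

Let φ = [](s -> r). Evaluate φ at each world:
  s0 (successors {s0, s1, s2}): φ is false.
  s1 (successors {s1}): φ is true.
  s2 (successors {s2}): φ is false.
For instance, at s0:
  At s0: [](s -> r) requires s -> r at every successor {s0, s1, s2}.
    s -> r fails at s0, so [](s -> r) is false at s0.
Satisfying worlds: {s1}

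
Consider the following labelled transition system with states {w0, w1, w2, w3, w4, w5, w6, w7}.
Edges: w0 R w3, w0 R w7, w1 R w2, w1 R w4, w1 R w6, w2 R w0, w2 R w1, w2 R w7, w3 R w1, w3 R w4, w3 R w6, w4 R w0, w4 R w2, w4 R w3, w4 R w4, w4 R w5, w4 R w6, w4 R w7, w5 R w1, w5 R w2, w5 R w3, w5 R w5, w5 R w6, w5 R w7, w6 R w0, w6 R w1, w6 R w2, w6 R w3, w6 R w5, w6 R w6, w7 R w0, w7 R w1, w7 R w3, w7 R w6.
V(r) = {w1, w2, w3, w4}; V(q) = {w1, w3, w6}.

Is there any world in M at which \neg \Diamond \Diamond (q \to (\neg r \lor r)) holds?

Let φ = \neg \Diamond \Diamond (q \to (\neg r \lor r)). Evaluate φ at each world:
  w0 (successors {w3, w7}): φ is false.
  w1 (successors {w2, w4, w6}): φ is false.
  w2 (successors {w0, w1, w7}): φ is false.
  w3 (successors {w1, w4, w6}): φ is false.
  w4 (successors {w0, w2, w3, w4, w5, w6, w7}): φ is false.
  w5 (successors {w1, w2, w3, w5, w6, w7}): φ is false.
  w6 (successors {w0, w1, w2, w3, w5, w6}): φ is false.
  w7 (successors {w0, w1, w3, w6}): φ is false.
For instance, at w6:
  At w6: \Diamond \Diamond (q \to (\neg r \lor r)) is true, so \neg \Diamond \Diamond (q \to (\neg r \lor r)) is false.
    At w6: \Diamond \Diamond (q \to (\neg r \lor r)) requires \Diamond (q \to (\neg r \lor r)) at some successor in {w0, w1, w2, w3, w5, w6}.
      \Diamond (q \to (\neg r \lor r)) holds at w0, so \Diamond \Diamond (q \to (\neg r \lor r)) is true at w6.

No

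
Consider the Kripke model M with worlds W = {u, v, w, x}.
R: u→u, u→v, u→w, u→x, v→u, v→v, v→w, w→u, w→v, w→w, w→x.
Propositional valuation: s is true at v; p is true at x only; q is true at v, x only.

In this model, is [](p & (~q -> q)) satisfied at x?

Recall that []ψ holds at a world iff ψ holds at every accessible world, and <>ψ holds iff ψ holds at some accessible world.
At x: no accessible worlds, so [](p & (~q -> q)) holds vacuously.

Yes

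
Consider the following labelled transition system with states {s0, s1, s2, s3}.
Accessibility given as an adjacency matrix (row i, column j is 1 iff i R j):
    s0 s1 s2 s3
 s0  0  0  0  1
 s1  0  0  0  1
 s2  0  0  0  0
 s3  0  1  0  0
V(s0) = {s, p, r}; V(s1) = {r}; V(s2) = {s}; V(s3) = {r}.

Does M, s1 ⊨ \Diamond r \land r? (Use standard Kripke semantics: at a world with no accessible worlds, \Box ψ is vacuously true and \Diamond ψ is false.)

Yes

At s1: \Diamond r is true, r is true, so \Diamond r \land r is true.
  At s1: \Diamond r requires r at some successor in {s3}.
    r holds at s3, so \Diamond r is true at s1.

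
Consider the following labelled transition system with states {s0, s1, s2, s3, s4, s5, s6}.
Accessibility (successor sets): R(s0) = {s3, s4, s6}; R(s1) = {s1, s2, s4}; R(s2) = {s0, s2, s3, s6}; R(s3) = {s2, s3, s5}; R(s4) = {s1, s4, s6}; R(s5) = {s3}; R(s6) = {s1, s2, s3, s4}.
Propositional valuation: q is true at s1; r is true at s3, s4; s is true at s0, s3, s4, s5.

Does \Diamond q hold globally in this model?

No

Let φ = \Diamond q. Evaluate φ at each world:
  s0 (successors {s3, s4, s6}): φ is false.
  s1 (successors {s1, s2, s4}): φ is true.
  s2 (successors {s0, s2, s3, s6}): φ is false.
  s3 (successors {s2, s3, s5}): φ is false.
  s4 (successors {s1, s4, s6}): φ is true.
  s5 (successors {s3}): φ is false.
  s6 (successors {s1, s2, s3, s4}): φ is true.
Detail at s0 (counterexample):
  At s0: \Diamond q requires q at some successor in {s3, s4, s6}.
    At s3: q is false.
    At s4: q is false.
    At s6: q is false.
  So \Diamond q is false at s0.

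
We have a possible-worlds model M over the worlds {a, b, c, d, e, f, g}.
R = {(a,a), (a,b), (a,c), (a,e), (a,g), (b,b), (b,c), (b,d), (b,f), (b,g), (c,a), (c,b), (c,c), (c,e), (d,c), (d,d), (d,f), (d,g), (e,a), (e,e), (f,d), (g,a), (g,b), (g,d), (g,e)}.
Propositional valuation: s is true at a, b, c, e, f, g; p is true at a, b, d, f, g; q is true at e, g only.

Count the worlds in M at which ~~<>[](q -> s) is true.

7

Recall that []ψ holds at a world iff ψ holds at every accessible world, and <>ψ holds iff ψ holds at some accessible world.
Let φ = ~~<>[](q -> s). Evaluate φ at each world:
  a (successors {a, b, c, e, g}): φ is true.
  b (successors {b, c, d, f, g}): φ is true.
  c (successors {a, b, c, e}): φ is true.
  d (successors {c, d, f, g}): φ is true.
  e (successors {a, e}): φ is true.
  f (successors {d}): φ is true.
  g (successors {a, b, d, e}): φ is true.
For instance, at g:
  At g: ~<>[](q -> s) is false, so ~~<>[](q -> s) is true.
    At g: <>[](q -> s) is true, so ~<>[](q -> s) is false.
      At g: <>[](q -> s) requires [](q -> s) at some successor in {a, b, d, e}.
        [](q -> s) holds at a, so <>[](q -> s) is true at g.
Satisfying worlds: {a, b, c, d, e, f, g}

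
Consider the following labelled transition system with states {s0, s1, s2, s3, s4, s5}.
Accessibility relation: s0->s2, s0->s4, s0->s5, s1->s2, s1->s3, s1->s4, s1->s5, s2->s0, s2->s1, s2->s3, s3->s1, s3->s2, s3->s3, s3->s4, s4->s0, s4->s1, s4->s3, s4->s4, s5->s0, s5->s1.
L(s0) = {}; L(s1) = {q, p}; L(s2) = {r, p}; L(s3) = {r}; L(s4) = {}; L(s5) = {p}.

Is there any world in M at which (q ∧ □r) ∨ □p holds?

Recall that □ψ holds at a world iff ψ holds at every accessible world, and ◇ψ holds iff ψ holds at some accessible world.
Let φ = (q ∧ □r) ∨ □p. Evaluate φ at each world:
  s0 (successors {s2, s4, s5}): φ is false.
  s1 (successors {s2, s3, s4, s5}): φ is false.
  s2 (successors {s0, s1, s3}): φ is false.
  s3 (successors {s1, s2, s3, s4}): φ is false.
  s4 (successors {s0, s1, s3, s4}): φ is false.
  s5 (successors {s0, s1}): φ is false.
For instance, at s0:
  At s0: q ∧ □r is false, □p is false, so (q ∧ □r) ∨ □p is false.
    At s0: q is false, □r is false, so q ∧ □r is false.
      At s0: □r requires r at every successor {s2, s4, s5}.
        r fails at s4, so □r is false at s0.
    At s0: □p requires p at every successor {s2, s4, s5}.
      p fails at s4, so □p is false at s0.

No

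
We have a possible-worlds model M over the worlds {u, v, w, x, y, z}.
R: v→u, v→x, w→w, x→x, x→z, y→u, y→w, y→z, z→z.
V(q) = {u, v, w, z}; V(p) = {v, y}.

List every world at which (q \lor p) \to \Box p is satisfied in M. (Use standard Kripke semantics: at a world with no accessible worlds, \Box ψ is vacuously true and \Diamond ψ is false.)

u, x

Let φ = (q \lor p) \to \Box p. Evaluate φ at each world:
  u (successors ∅): φ is true.
  v (successors {u, x}): φ is false.
  w (successors {w}): φ is false.
  x (successors {x, z}): φ is true.
  y (successors {u, w, z}): φ is false.
  z (successors {z}): φ is false.
For instance, at z:
  At z: q \lor p is true, \Box p is false, so (q \lor p) \to \Box p is false.
    At z: \Box p requires p at every successor {z}.
      p fails at z, so \Box p is false at z.
Satisfying worlds: {u, x}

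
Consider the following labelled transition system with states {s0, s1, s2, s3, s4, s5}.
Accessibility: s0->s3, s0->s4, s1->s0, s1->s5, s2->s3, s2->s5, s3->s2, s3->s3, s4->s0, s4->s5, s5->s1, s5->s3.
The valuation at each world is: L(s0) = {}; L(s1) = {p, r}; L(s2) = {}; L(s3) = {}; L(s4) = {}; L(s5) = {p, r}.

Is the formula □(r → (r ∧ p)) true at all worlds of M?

Let φ = □(r → (r ∧ p)). Evaluate φ at each world:
  s0 (successors {s3, s4}): φ is true.
  s1 (successors {s0, s5}): φ is true.
  s2 (successors {s3, s5}): φ is true.
  s3 (successors {s2, s3}): φ is true.
  s4 (successors {s0, s5}): φ is true.
  s5 (successors {s1, s3}): φ is true.
For instance, at s5:
  At s5: □(r → (r ∧ p)) requires r → (r ∧ p) at every successor {s1, s3}.
    At s1: r → (r ∧ p) is true.
    At s3: r → (r ∧ p) is true.
  So □(r → (r ∧ p)) is true at s5.

Yes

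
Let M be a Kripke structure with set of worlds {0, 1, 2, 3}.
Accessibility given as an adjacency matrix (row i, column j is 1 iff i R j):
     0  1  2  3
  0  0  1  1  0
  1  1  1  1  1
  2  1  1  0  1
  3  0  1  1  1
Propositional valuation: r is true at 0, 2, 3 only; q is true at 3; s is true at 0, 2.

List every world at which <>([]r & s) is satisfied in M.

Let φ = <>([]r & s). Evaluate φ at each world:
  0 (successors {1, 2}): φ is false.
  1 (successors {0, 1, 2, 3}): φ is false.
  2 (successors {0, 1, 3}): φ is false.
  3 (successors {1, 2, 3}): φ is false.
For instance, at 2:
  At 2: <>([]r & s) requires []r & s at some successor in {0, 1, 3}.
    At 0: []r & s is false.
    At 1: []r & s is false.
    At 3: []r & s is false.
  So <>([]r & s) is false at 2.
Satisfying worlds: none.

none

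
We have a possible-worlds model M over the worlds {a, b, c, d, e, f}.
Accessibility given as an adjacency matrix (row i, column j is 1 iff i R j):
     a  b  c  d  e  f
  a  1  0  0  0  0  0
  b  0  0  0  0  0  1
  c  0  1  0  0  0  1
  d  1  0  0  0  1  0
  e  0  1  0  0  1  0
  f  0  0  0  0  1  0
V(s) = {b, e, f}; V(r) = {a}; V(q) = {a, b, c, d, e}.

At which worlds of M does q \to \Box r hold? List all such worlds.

a, f

Let φ = q \to \Box r. Evaluate φ at each world:
  a (successors {a}): φ is true.
  b (successors {f}): φ is false.
  c (successors {b, f}): φ is false.
  d (successors {a, e}): φ is false.
  e (successors {b, e}): φ is false.
  f (successors {e}): φ is true.
For instance, at f:
  At f: q is false, \Box r is false, so q \to \Box r is true.
    At f: \Box r requires r at every successor {e}.
      r fails at e, so \Box r is false at f.
Satisfying worlds: {a, f}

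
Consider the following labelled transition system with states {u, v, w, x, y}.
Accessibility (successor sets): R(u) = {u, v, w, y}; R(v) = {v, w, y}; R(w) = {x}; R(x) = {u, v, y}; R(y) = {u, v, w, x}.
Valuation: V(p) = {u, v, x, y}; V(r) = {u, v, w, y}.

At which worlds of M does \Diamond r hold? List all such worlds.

u, v, x, y

Recall that \Diamond ψ holds at a world iff ψ holds at some accessible world.
Let φ = \Diamond r. Evaluate φ at each world:
  u (successors {u, v, w, y}): φ is true.
  v (successors {v, w, y}): φ is true.
  w (successors {x}): φ is false.
  x (successors {u, v, y}): φ is true.
  y (successors {u, v, w, x}): φ is true.
For instance, at x:
  At x: \Diamond r requires r at some successor in {u, v, y}.
    r holds at u, so \Diamond r is true at x.
Satisfying worlds: {u, v, x, y}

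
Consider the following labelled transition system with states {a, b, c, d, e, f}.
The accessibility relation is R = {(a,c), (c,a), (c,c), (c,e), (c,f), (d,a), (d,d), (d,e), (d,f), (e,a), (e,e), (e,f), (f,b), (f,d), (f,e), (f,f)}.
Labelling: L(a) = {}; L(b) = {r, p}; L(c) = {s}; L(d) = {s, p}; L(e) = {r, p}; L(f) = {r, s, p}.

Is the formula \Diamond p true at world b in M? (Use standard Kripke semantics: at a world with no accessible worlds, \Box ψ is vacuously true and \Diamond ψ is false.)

No

At b: no accessible worlds, so \Diamond p is false.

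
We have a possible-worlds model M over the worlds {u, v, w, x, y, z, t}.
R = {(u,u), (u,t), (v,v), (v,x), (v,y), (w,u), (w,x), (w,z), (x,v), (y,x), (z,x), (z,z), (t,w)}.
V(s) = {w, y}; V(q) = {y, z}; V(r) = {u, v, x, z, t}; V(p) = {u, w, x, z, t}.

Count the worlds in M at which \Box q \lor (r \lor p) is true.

6

Let φ = \Box q \lor (r \lor p). Evaluate φ at each world:
  u (successors {u, t}): φ is true.
  v (successors {v, x, y}): φ is true.
  w (successors {u, x, z}): φ is true.
  x (successors {v}): φ is true.
  y (successors {x}): φ is false.
  z (successors {x, z}): φ is true.
  t (successors {w}): φ is true.
For instance, at v:
  At v: \Box q is false, r \lor p is true, so \Box q \lor (r \lor p) is true.
    At v: \Box q requires q at every successor {v, x, y}.
      q fails at v, so \Box q is false at v.
Satisfying worlds: {u, v, w, x, z, t}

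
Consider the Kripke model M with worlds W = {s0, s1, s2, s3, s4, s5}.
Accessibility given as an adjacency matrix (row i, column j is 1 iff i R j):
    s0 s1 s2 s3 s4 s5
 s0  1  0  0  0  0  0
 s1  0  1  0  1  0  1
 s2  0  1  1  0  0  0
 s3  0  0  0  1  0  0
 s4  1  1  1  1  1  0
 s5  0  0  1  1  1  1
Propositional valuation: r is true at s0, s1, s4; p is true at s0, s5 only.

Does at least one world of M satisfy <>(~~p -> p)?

Let φ = <>(~~p -> p). Evaluate φ at each world:
  s0 (successors {s0}): φ is true.
  s1 (successors {s1, s3, s5}): φ is true.
  s2 (successors {s1, s2}): φ is true.
  s3 (successors {s3}): φ is true.
  s4 (successors {s0, s1, s2, s3, s4}): φ is true.
  s5 (successors {s2, s3, s4, s5}): φ is true.
Detail at s0 (witness):
  At s0: <>(~~p -> p) requires ~~p -> p at some successor in {s0}.
    ~~p -> p holds at s0, so <>(~~p -> p) is true at s0.

Yes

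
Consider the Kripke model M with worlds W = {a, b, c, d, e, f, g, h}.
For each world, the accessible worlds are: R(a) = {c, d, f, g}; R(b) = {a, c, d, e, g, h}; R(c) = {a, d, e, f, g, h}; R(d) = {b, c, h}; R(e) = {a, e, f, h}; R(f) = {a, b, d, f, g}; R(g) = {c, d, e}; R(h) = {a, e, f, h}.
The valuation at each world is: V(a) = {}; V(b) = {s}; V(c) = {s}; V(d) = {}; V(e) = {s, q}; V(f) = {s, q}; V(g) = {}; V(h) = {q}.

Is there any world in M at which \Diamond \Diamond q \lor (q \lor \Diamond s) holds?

Yes

Let φ = \Diamond \Diamond q \lor (q \lor \Diamond s). Evaluate φ at each world:
  a (successors {c, d, f, g}): φ is true.
  b (successors {a, c, d, e, g, h}): φ is true.
  c (successors {a, d, e, f, g, h}): φ is true.
  d (successors {b, c, h}): φ is true.
  e (successors {a, e, f, h}): φ is true.
  f (successors {a, b, d, f, g}): φ is true.
  g (successors {c, d, e}): φ is true.
  h (successors {a, e, f, h}): φ is true.
Detail at a (witness):
  At a: \Diamond \Diamond q is true, q \lor \Diamond s is true, so \Diamond \Diamond q \lor (q \lor \Diamond s) is true.
    At a: \Diamond \Diamond q requires \Diamond q at some successor in {c, d, f, g}.
      \Diamond q holds at c, so \Diamond \Diamond q is true at a.
    At a: q is false, \Diamond s is true, so q \lor \Diamond s is true.
      At a: \Diamond s requires s at some successor in {c, d, f, g}.
        s holds at c, so \Diamond s is true at a.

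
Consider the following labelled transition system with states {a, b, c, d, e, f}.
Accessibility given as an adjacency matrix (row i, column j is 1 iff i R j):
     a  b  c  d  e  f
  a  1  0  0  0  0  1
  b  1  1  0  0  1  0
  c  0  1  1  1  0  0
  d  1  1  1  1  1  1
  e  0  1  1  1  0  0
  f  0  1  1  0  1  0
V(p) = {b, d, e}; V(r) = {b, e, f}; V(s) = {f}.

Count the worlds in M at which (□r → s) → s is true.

1

Let φ = (□r → s) → s. Evaluate φ at each world:
  a (successors {a, f}): φ is false.
  b (successors {a, b, e}): φ is false.
  c (successors {b, c, d}): φ is false.
  d (successors {a, b, c, d, e, f}): φ is false.
  e (successors {b, c, d}): φ is false.
  f (successors {b, c, e}): φ is true.
For instance, at c:
  At c: □r → s is true, s is false, so (□r → s) → s is false.
    At c: □r is false, s is false, so □r → s is true.
      At c: □r requires r at every successor {b, c, d}.
        r fails at c, so □r is false at c.
Satisfying worlds: {f}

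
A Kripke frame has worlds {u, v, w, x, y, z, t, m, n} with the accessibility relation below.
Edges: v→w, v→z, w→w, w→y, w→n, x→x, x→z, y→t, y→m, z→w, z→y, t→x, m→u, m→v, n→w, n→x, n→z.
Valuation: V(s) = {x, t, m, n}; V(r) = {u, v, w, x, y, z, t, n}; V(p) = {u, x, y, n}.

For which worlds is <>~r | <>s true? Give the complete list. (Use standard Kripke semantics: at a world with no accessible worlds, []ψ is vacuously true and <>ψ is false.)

w, x, y, t, n

Let φ = <>~r | <>s. Evaluate φ at each world:
  u (successors ∅): φ is false.
  v (successors {w, z}): φ is false.
  w (successors {w, y, n}): φ is true.
  x (successors {x, z}): φ is true.
  y (successors {t, m}): φ is true.
  z (successors {w, y}): φ is false.
  t (successors {x}): φ is true.
  m (successors {u, v}): φ is false.
  n (successors {w, x, z}): φ is true.
For instance, at y:
  At y: <>~r is true, <>s is true, so <>~r | <>s is true.
    At y: <>~r requires ~r at some successor in {t, m}.
      ~r holds at m, so <>~r is true at y.
    At y: <>s requires s at some successor in {t, m}.
      s holds at t, so <>s is true at y.
Satisfying worlds: {w, x, y, t, n}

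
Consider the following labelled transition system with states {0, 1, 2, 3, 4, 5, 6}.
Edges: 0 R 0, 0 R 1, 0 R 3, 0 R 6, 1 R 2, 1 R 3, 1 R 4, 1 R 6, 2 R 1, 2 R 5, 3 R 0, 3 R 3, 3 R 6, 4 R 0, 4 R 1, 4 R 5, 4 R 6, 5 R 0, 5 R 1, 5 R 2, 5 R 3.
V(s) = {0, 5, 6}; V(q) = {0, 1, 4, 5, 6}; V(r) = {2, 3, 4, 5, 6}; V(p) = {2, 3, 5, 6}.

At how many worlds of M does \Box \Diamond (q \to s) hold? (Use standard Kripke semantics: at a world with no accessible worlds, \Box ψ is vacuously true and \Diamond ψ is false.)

Let φ = \Box \Diamond (q \to s). Evaluate φ at each world:
  0 (successors {0, 1, 3, 6}): φ is false.
  1 (successors {2, 3, 4, 6}): φ is false.
  2 (successors {1, 5}): φ is true.
  3 (successors {0, 3, 6}): φ is false.
  4 (successors {0, 1, 5, 6}): φ is false.
  5 (successors {0, 1, 2, 3}): φ is true.
  6 (successors ∅): φ is true.
For instance, at 5:
  At 5: \Box \Diamond (q \to s) requires \Diamond (q \to s) at every successor {0, 1, 2, 3}.
    At 0: \Diamond (q \to s) is true.
    At 1: \Diamond (q \to s) is true.
    At 2: \Diamond (q \to s) is true.
    At 3: \Diamond (q \to s) is true.
  So \Box \Diamond (q \to s) is true at 5.
Satisfying worlds: {2, 5, 6}

3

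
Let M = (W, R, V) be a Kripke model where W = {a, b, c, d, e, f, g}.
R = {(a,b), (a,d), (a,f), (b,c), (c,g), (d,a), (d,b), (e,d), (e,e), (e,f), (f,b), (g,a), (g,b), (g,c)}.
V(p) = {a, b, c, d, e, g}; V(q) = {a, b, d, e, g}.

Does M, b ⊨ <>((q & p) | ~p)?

No

At b: <>((q & p) | ~p) requires (q & p) | ~p at some successor in {c}.
  At c: (q & p) | ~p is false.
So <>((q & p) | ~p) is false at b.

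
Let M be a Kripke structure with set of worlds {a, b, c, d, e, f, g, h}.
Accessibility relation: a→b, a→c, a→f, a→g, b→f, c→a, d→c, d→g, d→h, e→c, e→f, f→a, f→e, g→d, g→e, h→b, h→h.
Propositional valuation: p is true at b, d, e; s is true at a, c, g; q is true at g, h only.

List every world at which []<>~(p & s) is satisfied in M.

a, b, c, d, e, f, g, h

Let φ = []<>~(p & s). Evaluate φ at each world:
  a (successors {b, c, f, g}): φ is true.
  b (successors {f}): φ is true.
  c (successors {a}): φ is true.
  d (successors {c, g, h}): φ is true.
  e (successors {c, f}): φ is true.
  f (successors {a, e}): φ is true.
  g (successors {d, e}): φ is true.
  h (successors {b, h}): φ is true.
For instance, at b:
  At b: []<>~(p & s) requires <>~(p & s) at every successor {f}.
      At f: <>~(p & s) requires ~(p & s) at some successor in {a, e}.
        ~(p & s) holds at a, so <>~(p & s) is true at f.
  So []<>~(p & s) is true at b.
Satisfying worlds: {a, b, c, d, e, f, g, h}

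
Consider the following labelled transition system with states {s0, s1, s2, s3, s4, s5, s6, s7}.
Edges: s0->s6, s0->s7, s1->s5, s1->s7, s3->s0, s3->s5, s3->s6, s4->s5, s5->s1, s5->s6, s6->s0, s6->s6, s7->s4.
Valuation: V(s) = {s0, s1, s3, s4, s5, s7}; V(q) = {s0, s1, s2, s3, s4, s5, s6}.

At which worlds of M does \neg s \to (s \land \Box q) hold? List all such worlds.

s0, s1, s3, s4, s5, s7

Let φ = \neg s \to (s \land \Box q). Evaluate φ at each world:
  s0 (successors {s6, s7}): φ is true.
  s1 (successors {s5, s7}): φ is true.
  s2 (successors ∅): φ is false.
  s3 (successors {s0, s5, s6}): φ is true.
  s4 (successors {s5}): φ is true.
  s5 (successors {s1, s6}): φ is true.
  s6 (successors {s0, s6}): φ is false.
  s7 (successors {s4}): φ is true.
For instance, at s3:
  At s3: \neg s is false, s \land \Box q is true, so \neg s \to (s \land \Box q) is true.
    At s3: s is true, \Box q is true, so s \land \Box q is true.
      At s3: \Box q requires q at every successor {s0, s5, s6}.
        At s0: q is true.
        At s5: q is true.
        At s6: q is true.
      So \Box q is true at s3.
Satisfying worlds: {s0, s1, s3, s4, s5, s7}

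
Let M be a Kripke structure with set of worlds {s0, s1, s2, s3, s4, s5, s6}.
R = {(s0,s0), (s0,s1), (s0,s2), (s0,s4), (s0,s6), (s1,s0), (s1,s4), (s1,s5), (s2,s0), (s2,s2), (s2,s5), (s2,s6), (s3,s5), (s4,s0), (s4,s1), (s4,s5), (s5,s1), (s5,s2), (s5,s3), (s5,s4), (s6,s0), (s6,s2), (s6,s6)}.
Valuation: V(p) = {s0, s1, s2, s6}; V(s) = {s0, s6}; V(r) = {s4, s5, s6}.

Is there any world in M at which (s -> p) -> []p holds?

Yes

Let φ = (s -> p) -> []p. Evaluate φ at each world:
  s0 (successors {s0, s1, s2, s4, s6}): φ is false.
  s1 (successors {s0, s4, s5}): φ is false.
  s2 (successors {s0, s2, s5, s6}): φ is false.
  s3 (successors {s5}): φ is false.
  s4 (successors {s0, s1, s5}): φ is false.
  s5 (successors {s1, s2, s3, s4}): φ is false.
  s6 (successors {s0, s2, s6}): φ is true.
Detail at s6 (witness):
  At s6: s -> p is true, []p is true, so (s -> p) -> []p is true.
    At s6: []p requires p at every successor {s0, s2, s6}.
      At s0: p is true.
      At s2: p is true.
      At s6: p is true.
    So []p is true at s6.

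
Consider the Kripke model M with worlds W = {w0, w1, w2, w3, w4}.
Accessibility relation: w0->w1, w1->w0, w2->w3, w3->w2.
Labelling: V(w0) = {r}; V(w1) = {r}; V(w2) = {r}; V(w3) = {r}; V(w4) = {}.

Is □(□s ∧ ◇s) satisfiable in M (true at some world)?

Yes

Let φ = □(□s ∧ ◇s). Evaluate φ at each world:
  w0 (successors {w1}): φ is false.
  w1 (successors {w0}): φ is false.
  w2 (successors {w3}): φ is false.
  w3 (successors {w2}): φ is false.
  w4 (successors ∅): φ is true.
Detail at w4 (witness):
  At w4: no accessible worlds, so □(□s ∧ ◇s) holds vacuously.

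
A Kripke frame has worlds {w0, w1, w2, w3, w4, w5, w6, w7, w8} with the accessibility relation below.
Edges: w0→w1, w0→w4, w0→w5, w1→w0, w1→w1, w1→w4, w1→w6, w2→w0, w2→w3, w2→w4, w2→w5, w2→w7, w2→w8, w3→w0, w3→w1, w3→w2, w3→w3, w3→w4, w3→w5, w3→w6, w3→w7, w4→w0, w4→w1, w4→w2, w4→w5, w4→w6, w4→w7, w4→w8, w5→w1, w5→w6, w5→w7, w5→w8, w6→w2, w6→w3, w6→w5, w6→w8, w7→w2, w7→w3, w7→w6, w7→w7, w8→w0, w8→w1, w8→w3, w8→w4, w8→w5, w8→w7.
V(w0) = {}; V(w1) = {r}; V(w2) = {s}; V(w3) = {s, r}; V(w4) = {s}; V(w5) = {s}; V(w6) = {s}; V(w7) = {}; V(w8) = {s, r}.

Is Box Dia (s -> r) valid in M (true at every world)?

Let φ = Box Dia (s -> r). Evaluate φ at each world:
  w0 (successors {w1, w4, w5}): φ is true.
  w1 (successors {w0, w1, w4, w6}): φ is true.
  w2 (successors {w0, w3, w4, w5, w7, w8}): φ is true.
  w3 (successors {w0, w1, w2, w3, w4, w5, w6, w7}): φ is true.
  w4 (successors {w0, w1, w2, w5, w6, w7, w8}): φ is true.
  w5 (successors {w1, w6, w7, w8}): φ is true.
  w6 (successors {w2, w3, w5, w8}): φ is true.
  w7 (successors {w2, w3, w6, w7}): φ is true.
  w8 (successors {w0, w1, w3, w4, w5, w7}): φ is true.
For instance, at w8:
  At w8: Box Dia (s -> r) requires Dia (s -> r) at every successor {w0, w1, w3, w4, w5, w7}.
    At w0: Dia (s -> r) is true.
    At w1: Dia (s -> r) is true.
    At w3: Dia (s -> r) is true.
    At w4: Dia (s -> r) is true.
    At w5: Dia (s -> r) is true.
    At w7: Dia (s -> r) is true.
  So Box Dia (s -> r) is true at w8.

Yes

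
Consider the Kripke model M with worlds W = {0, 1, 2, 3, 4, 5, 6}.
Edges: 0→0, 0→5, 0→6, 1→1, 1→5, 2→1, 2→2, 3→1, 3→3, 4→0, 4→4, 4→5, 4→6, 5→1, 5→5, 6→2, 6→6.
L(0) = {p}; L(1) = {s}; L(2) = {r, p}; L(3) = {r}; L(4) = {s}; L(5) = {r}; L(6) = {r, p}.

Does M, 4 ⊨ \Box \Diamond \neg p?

No

At 4: \Box \Diamond \neg p requires \Diamond \neg p at every successor {0, 4, 5, 6}.
  \Diamond \neg p fails at 6, so \Box \Diamond \neg p is false at 4.
    At 6: \Diamond \neg p requires \neg p at some successor in {2, 6}.
      At 2: \neg p is false.
      At 6: \neg p is false.
    So \Diamond \neg p is false at 6.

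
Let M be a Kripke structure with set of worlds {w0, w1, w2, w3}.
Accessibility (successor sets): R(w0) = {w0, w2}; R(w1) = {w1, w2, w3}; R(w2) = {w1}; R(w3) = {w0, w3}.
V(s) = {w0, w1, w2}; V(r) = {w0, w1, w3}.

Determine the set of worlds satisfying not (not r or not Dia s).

Let φ = not (not r or not Dia s). Evaluate φ at each world:
  w0 (successors {w0, w2}): φ is true.
  w1 (successors {w1, w2, w3}): φ is true.
  w2 (successors {w1}): φ is false.
  w3 (successors {w0, w3}): φ is true.
For instance, at w0:
  At w0: not r or not Dia s is false, so not (not r or not Dia s) is true.
    At w0: not r is false, not Dia s is false, so not r or not Dia s is false.
      At w0: Dia s is true, so not Dia s is false.
Satisfying worlds: {w0, w1, w3}

w0, w1, w3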